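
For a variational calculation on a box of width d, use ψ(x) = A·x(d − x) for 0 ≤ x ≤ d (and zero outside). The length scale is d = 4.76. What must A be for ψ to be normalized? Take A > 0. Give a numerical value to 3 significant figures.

A ≈ 0.111

Require ∫ |ψ|² dx = 1 over the whole domain.
Expanding the polynomial and integrating term by term, ∫|ψ|² dx = A²·(d^5/30).
So A² = (d^5/30)^(−1).
With d = 4.76: A² = 0.01228 and A = 0.1108.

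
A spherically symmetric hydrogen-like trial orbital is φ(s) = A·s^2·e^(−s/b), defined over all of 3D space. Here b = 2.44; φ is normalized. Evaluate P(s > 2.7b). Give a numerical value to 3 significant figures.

P ≈ 0.702

With dV = 4πs²ds, the probability is ∫|φ|² dV over s > 2.7b.
The full normalization integral is A²·[45·π·b^7/2] = 1, fixing A².
Let u = s/b; then A², 4π and the length scale all cancel, so P = ∫_{2.7}^{∞} u^6·e^(-2·u) du ÷ ∫_{0}^{∞} u^6·e^(-2·u) du.
An antiderivative of u^6·e^(-2·u) is -(4·u^6 + 12·u^5 + 30·u^4 + 60·u^3 + 90·u^2 + 90·u + 45)·e^(-2·u)/8; evaluating from 2.7 to ∞ gives ≈ 3.9469, while the full integral is 45/8.
Taking the ratio yields P = 0.7017.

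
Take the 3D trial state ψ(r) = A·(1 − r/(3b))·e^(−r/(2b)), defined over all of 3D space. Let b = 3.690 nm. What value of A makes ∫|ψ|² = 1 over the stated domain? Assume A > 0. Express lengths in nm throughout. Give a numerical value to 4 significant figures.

A ≈ 0.04874 nm^(-3/2)

Normalization requires ∫|ψ|² 4πr² dr = 1, integrated from 0 to ∞.
In 3D with spherical symmetry the volume element is 4πr² dr.
With ∫₀^∞ r^4 e^(−αr) dr = 4!/α^5, the integral (without the A² prefactor) comes out to 8·π·b^3/3.
Setting this equal to 1 gives A² = 1/(8·π·b^3/3).
With b = 3.690: A² = 0.0023758 and A = 0.048742.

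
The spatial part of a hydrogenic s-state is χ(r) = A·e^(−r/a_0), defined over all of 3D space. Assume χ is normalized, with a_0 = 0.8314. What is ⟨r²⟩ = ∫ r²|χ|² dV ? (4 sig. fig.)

⟨r^2⟩ ≈ 2.074

⟨r²⟩ = ∫ r^2 |χ|² 4πr² dr over the full domain.
The ratio of the moment integral to the normalization integral gives ⟨r²⟩ = 3·a_0^2.
Putting a_0 = 0.8314 gives 2.0737.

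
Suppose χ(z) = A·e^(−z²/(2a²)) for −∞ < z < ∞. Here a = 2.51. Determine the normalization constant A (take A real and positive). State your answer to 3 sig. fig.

We need A² ∫|f|² dz = 1, taking the integral from −∞ to ∞.
The integral (without the A² prefactor) comes out to √(π)·a.
Plugging in a = 2.51 yields A = 0.4741.

A ≈ 0.474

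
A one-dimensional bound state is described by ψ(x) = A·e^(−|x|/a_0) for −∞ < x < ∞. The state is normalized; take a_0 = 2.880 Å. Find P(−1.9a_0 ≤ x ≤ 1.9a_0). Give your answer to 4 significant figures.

P ≈ 0.9776

|ψ|² is the probability density, so P = ∫_{−1.9a_0}^{1.9a_0} |ψ|² dx.
With A² fixed by ∫|ψ|² = 1, i.e. A² = (a_0)^(−1), substitute and integrate.
By symmetry take twice the x ≥ 0 contribution in numerator and denominator; the 2's cancel. Let u = x/a_0; then A² and the length scale cancel, so P = ∫_{0}^{1.9} e^(-2·u) du ÷ ∫_{0}^{∞} e^(-2·u) du.
An antiderivative of e^(-2·u) is -e^(-2·u)/2; evaluating from 0 to 1.9 gives 1/2 - e^(-19/5)/2, while the full integral is 1/2.
This works out to P = 0.97763.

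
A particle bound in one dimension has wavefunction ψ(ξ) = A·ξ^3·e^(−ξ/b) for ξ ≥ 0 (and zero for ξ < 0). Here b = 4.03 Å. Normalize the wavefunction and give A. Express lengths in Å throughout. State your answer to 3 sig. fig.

A ≈ 0.00321 Å^(-7/2)

Require ∫ |ψ|² dξ = 1 over the whole domain.
The integral (without the A² prefactor) comes out to 45·b^7/8.
Setting this equal to 1 gives A² = 1/(45·b^7/8).
Plugging in b = 4.03 yields A = 0.003209.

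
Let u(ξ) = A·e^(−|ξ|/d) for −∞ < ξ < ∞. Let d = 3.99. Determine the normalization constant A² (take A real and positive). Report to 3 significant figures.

A^2 ≈ 0.251

We need A² ∫|f|² dξ = 1, taking the integral from −∞ to ∞.
Carrying out the integral gives A² · d.
Substituting d = 3.99 gives A² = 0.2506, so A = 0.5006.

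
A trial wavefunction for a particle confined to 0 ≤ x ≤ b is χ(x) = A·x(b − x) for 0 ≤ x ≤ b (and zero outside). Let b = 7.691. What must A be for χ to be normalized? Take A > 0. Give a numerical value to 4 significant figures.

Normalization requires ∫|χ|² dx = 1, integrated from 0 to b.
Expanding the polynomial and integrating term by term, ∫|χ|² dx = A²·(b^5/30).
Plugging in b = 7.691 yields A = 0.033389.

A ≈ 0.03339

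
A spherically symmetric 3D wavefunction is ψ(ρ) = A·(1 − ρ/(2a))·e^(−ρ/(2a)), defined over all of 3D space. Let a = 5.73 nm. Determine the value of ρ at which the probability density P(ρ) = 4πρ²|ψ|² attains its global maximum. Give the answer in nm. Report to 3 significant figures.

The maximum of P(ρ) = 4πρ²|ψ|² occurs where its derivative vanishes.
This gives ρ = a·(√(5) + 3).
With a = 5.73, the most probable radial distance is 30.00 nm.

ρ ≈ 30.0 nm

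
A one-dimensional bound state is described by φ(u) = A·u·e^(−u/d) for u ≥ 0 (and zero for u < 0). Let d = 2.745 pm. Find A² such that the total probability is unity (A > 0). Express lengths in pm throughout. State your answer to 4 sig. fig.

The normalization condition is ∫|φ|² du = 1 from 0 to ∞.
Using ∫₀^∞ uⁿ e^(−αu) du = n!/αⁿ⁺¹, the integral (without the A² prefactor) comes out to d^3/4.
Hence A² = 1/[d^3/4].
Plugging in d = 2.745 yields A = 0.43976.

A^2 ≈ 0.1934 pm^(-3)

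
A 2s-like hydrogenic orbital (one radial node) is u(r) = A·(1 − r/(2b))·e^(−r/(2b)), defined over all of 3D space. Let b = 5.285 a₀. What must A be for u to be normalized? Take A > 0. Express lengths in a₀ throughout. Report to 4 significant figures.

A ≈ 0.01642 a₀^(-3/2)

Require ∫ |u|² 4πr² dr = 1 over the whole domain.
Recall ∫₀^∞ r^m e^(−r/β) dr = m!·β^(m+1), with u = A·(1 − r/(2b))·e^(−r/(2b)), the integral evaluates to A²·[8·π·b^3].
With b = 5.285: A² = 0.00026954 and A = 0.016418.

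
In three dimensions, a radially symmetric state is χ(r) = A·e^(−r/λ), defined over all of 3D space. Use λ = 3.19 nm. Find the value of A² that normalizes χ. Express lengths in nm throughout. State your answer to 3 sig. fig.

A^2 ≈ 0.00981 nm^(-3)

Require ∫ |χ|² 4πr² dr = 1 over the whole domain.
(Spherical symmetry: dV = 4πr² dr.)
The integral (without the A² prefactor) comes out to π·λ^3.
Setting this equal to 1 gives A² = 1/(π·λ^3).
Substituting λ = 3.19 gives A² = 0.009806, so A = 0.09902.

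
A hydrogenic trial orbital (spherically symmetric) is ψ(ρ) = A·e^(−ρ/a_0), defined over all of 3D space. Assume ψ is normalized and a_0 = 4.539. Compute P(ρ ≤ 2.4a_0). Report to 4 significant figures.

Integrate the radial probability density 4πρ²|ψ|² over ρ ≤ 2.4a_0.
Normalization gives A² = 1/(π·a_0^3).
In terms of u = ρ/a_0 (A², 4π and the length scale all cancel between numerator and denominator), P = [∫_{0}^{2.4} u^2·e^(-2·u) du] / [∫_{0}^{∞} u^2·e^(-2·u) du].
With ∫ u^2·e^(-2·u) du = -(2·u^2 + 2·u + 1)·e^(-2·u)/4 + C, the region integral is 1/4 - 433·e^(-24/5)/100 and the full one is 1/4.
The region integral divided by the full integral gives P = 0.85746.

P ≈ 0.8575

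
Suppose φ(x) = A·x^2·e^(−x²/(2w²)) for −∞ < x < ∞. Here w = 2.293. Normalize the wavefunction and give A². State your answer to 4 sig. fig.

Normalization requires ∫|φ|² dx = 1, integrated from −∞ to ∞.
∫|φ|² dx = A²·(3·√(π)·w^5/4).
Plugging in w = 2.293 yields A = 0.10894.

A^2 ≈ 0.01187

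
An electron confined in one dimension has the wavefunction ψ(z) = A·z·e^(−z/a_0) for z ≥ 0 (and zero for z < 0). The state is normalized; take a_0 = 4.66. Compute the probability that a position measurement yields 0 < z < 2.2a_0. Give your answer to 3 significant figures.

P ≈ 0.815

P = ∫_{0}^{2.2a_0} |ψ(z)|² dz.
With A² fixed by ∫|ψ|² = 1, i.e. A² = (a_0^3/4)^(−1), substitute and integrate.
Let u = z/a_0; then A² and the length scale cancel, so P = ∫_{0}^{2.2} u^2·e^(-2·u) du ÷ ∫_{0}^{∞} u^2·e^(-2·u) du.
With ∫ u^2·e^(-2·u) du = -(2·u^2 + 2·u + 1)·e^(-2·u)/4 + C, the region integral is 1/4 - 377·e^(-22/5)/100 and the full one is 1/4.
Taking the ratio, P = 0.8149.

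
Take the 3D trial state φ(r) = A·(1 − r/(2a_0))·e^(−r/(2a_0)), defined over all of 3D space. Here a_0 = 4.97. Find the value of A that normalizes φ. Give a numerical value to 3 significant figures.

A ≈ 0.0180

The normalization condition is ∫|φ|² 4πr² dr = 1 from 0 to ∞.
In 3D with spherical symmetry the volume element is 4πr² dr.
Carrying out the integral gives A² · 8·π·a_0^3.
With a_0 = 4.97: A² = 0.0003241 and A = 0.01800.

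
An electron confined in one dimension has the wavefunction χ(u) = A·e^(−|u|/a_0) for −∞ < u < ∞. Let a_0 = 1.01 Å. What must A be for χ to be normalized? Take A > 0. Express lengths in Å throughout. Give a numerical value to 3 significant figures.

A ≈ 0.995 Å^(-1/2)

We need A² ∫|f|² du = 1, taking the integral from −∞ to ∞.
Recall ∫₀^∞ u^m e^(−u/β) du = m!·β^(m+1), the integral (without the A² prefactor) comes out to a_0.
Setting this equal to 1 gives A² = 1/(a_0).
With a_0 = 1.01: A² = 0.9901 and A = 0.9950.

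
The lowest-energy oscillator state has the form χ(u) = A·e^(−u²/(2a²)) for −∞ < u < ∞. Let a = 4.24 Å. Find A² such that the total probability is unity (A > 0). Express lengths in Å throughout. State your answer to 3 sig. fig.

A^2 ≈ 0.133 Å^(-1)

Require ∫ |χ|² du = 1 over the whole domain.
∫|χ|² du = A²·(√(π)·a).
Setting this equal to 1 gives A² = 1/(√(π)·a).
Substituting a = 4.24 gives A² = 0.1331, so A = 0.3648.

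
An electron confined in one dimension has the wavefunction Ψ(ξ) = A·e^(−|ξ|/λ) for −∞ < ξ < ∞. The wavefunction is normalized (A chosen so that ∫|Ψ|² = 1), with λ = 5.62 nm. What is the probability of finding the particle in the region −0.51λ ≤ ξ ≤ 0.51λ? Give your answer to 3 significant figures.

|Ψ|² is the probability density, so P = ∫_{−0.51λ}^{0.51λ} |Ψ|² dξ.
With A² fixed by ∫|Ψ|² = 1, i.e. A² = (λ)^(−1), substitute and integrate.
By symmetry take twice the ξ ≥ 0 contribution in numerator and denominator; the 2's cancel. Substituting u = ξ/λ, A² and the length scale cancel in the ratio: P = ∫_{0}^{0.51} e^(-2·u) du / ∫_{0}^{∞} e^(-2·u) du.
Using ∫ e^(-2·u) du = -e^(-2·u)/2, the numerator is 1/2 - e^(-51/50)/2 and the denominator is 1/2.
Evaluating gives P = 0.6394.

P ≈ 0.639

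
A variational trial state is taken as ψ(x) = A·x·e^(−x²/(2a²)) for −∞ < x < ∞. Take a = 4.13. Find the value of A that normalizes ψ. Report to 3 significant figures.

Normalization requires ∫|ψ|² dx = 1, integrated from −∞ to ∞.
Using the Gaussian integral ∫_{−∞}^{∞} e^(−αx²) dx = √(π/α), with ψ = A·x·e^(−x²/(2a²)), the integral evaluates to A²·[√(π)·a^3/2].
Hence A² = 1/[√(π)·a^3/2].
Substituting a = 4.13 gives A² = 0.01602, so A = 0.1266.

A ≈ 0.127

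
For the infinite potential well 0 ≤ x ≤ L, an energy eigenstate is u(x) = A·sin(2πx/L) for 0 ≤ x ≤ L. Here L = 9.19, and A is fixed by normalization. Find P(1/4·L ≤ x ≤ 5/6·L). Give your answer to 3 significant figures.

P = ∫_{1/4·L}^{5/6·L} |u(x)|² dx.
With A² fixed by ∫|u|² = 1, i.e. A² = (L/2)^(−1), substitute and integrate.
Let t = x/L; then A² and the length scale cancel, so P = ∫_{1/4}^{5/6} sin(2·π·t)^2 dt ÷ ∫_{0}^{1} sin(2·π·t)^2 dt.
Using ∫ sin(2·π·t)^2 dt = t/2 - sin(4·π·t)/(8·π), the numerator is √(3)/(16·π) + 7/24 and the denominator is 1/2.
Evaluating gives P = √(3)/(8·π) + 7/12.

P ≈ 0.652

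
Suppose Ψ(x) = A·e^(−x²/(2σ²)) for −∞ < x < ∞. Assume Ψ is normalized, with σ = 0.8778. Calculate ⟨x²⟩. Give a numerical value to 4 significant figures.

By definition ⟨x²⟩ = ∫ x^2 |Ψ(x)|² dx.
Differentiating ∫e^(−αx²) dx = √(π/α) under α to get the higher moments, evaluating both integrals, ⟨x²⟩ = σ^2/2.
Putting σ = 0.8778 gives 0.38527.

⟨x^2⟩ ≈ 0.3853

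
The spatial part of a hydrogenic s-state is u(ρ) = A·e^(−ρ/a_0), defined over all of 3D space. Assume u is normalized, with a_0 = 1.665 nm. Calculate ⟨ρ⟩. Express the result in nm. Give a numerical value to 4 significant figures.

⟨ρ⟩ ≈ 2.498 nm

⟨ρ⟩ = ∫ ρ |u|² 4πρ² dρ over the full domain.
Since the A² factors cancel between numerator and denominator, ⟨ρ⟩ = 3·a_0/2.
Putting a_0 = 1.665 gives 2.4975.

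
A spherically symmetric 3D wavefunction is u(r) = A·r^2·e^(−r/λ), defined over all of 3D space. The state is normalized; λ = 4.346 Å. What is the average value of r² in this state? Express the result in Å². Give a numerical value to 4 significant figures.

The expectation value is the |u|²-weighted average of r^2: ∫ r^2|u|² 4πr² dr.
The ratio of the moment integral to the normalization integral gives ⟨r²⟩ = 14·λ^2.
With λ = 4.346, ⟨r^2⟩ = 264.43.

⟨r^2⟩ ≈ 264.4 Å^2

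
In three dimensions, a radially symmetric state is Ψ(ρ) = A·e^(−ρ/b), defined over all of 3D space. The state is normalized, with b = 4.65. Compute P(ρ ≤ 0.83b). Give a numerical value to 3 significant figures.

Integrate the radial probability density 4πρ²|Ψ|² over ρ ≤ 0.83b.
A² is fixed by ∫₀^∞ 4πρ²|Ψ|² dρ = 1, i.e. A² = (π·b^3)^(−1).
Substituting u = ρ/b, A², 4π and the length scale all cancel in the ratio: P = ∫_{0}^{0.83} u^2·e^(-2·u) du / ∫_{0}^{∞} u^2·e^(-2·u) du.
Using ∫ u^2·e^(-2·u) du = -(2·u^2 + 2·u + 1)·e^(-2·u)/4, the numerator is ≈ 0.058064 and the denominator is 1/4.
This evaluates to P = 0.2323.

P ≈ 0.232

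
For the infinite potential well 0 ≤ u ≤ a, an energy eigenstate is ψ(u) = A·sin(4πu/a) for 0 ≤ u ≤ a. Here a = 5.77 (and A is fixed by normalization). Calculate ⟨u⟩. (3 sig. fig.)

⟨u⟩ ≈ 2.89

⟨u⟩ = ∫ u |ψ|² du over the full domain.
Using sin²θ = (1 − cos 2θ)/2, evaluating both integrals, ⟨u⟩ = a/2.
Putting a = 5.77 gives 2.885.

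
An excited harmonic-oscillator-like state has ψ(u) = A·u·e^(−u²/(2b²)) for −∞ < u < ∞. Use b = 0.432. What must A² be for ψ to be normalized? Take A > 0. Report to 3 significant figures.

The normalization condition is ∫|ψ|² du = 1 from −∞ to ∞.
With ∫_{−∞}^{∞} u^(2m) e^(−αu²) du = (2m−1)!!·√π / (2^m α^(m+1/2)), ∫|ψ|² du = A²·(√(π)·b^3/2).
So A² = (√(π)·b^3/2)^(−1).
Substituting b = 0.432 gives A² = 14.00, so A = 3.741.

A^2 ≈ 14.0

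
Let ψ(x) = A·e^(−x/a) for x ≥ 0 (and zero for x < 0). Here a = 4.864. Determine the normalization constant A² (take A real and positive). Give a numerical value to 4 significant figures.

A^2 ≈ 0.4112

Normalization requires ∫|ψ|² dx = 1, integrated from 0 to ∞.
∫|ψ|² dx = A²·(a/2).
Setting this equal to 1 gives A² = 1/(a/2).
Plugging in a = 4.864 yields A = 0.64124.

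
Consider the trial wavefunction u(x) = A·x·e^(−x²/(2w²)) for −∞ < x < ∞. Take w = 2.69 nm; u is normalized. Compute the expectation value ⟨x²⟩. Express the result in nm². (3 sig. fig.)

⟨x^2⟩ ≈ 10.9 nm^2

⟨x²⟩ = ∫ x^2 |u|² dx over the full domain.
Evaluating both integrals, ⟨x²⟩ = 3·w^2/2.
With w = 2.69, ⟨x^2⟩ = 10.85.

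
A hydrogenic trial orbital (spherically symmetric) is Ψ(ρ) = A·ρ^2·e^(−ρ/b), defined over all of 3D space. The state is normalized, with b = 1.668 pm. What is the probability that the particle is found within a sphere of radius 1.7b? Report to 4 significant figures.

P = ∫ |Ψ|² 4πρ² dρ over ρ ≤ 1.7b.
Normalization gives A² = 1/(45·π·b^7/2).
Let u = ρ/b; then A², 4π and the length scale all cancel, so P = ∫_{0}^{1.7} u^6·e^(-2·u) du ÷ ∫_{0}^{∞} u^6·e^(-2·u) du.
An antiderivative of u^6·e^(-2·u) is -(4·u^6 + 12·u^5 + 30·u^4 + 60·u^3 + 90·u^2 + 90·u + 45)·e^(-2·u)/8; evaluating from 0 to 1.7 gives ≈ 0.325424, while the full integral is 45/8.
The region integral divided by the full integral gives P = 0.057853.

P ≈ 0.05785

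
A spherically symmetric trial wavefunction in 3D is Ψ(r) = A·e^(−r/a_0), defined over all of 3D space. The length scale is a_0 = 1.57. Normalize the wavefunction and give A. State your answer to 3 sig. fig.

A ≈ 0.287

Require ∫ |Ψ|² 4πr² dr = 1 over the whole domain.
(Spherical symmetry: dV = 4πr² dr.)
With ∫₀^∞ r^2 e^(−αr) dr = 2!/α^3, carrying out the integral gives A² · π·a_0^3.
Hence A² = 1/[π·a_0^3].
With a_0 = 1.57: A² = 0.08225 and A = 0.2868.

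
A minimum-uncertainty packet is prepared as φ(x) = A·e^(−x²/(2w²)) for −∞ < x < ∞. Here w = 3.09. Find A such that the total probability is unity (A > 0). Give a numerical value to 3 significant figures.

A ≈ 0.427

Require ∫ |φ|² dx = 1 over the whole domain.
With ∫_{−∞}^{∞} x^(2m) e^(−αx²) dx = (2m−1)!!·√π / (2^m α^(m+1/2)), carrying out the integral gives A² · √(π)·w.
Hence A² = 1/[√(π)·w].
With w = 3.09: A² = 0.1826 and A = 0.4273.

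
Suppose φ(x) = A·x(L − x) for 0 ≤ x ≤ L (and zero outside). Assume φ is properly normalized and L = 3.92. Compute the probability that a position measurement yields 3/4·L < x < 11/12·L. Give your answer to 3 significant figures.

|φ|² is the probability density, so P = ∫_{3/4·L}^{11/12·L} |φ|² dx.
With A² fixed by ∫|φ|² = 1, i.e. A² = (L^5/30)^(−1), substitute and integrate.
In terms of u = x/L (A² and the length scale cancel between numerator and denominator), P = [∫_{3/4}^{11/12} u^2·(1 - u)^2 du] / [∫_{0}^{1} u^2·(1 - u)^2 du].
An antiderivative of u^2·(1 - u)^2 is u^3·(6·u^2 - 15·u + 10)/30; evaluating from 3/4 to 11/12 gives ≈ 0.0032809, while the full integral is 1/30.
The result is P = 0.09843.

P ≈ 0.0984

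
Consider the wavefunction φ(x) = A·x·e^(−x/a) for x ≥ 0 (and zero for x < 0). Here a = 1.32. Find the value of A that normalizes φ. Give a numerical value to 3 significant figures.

A ≈ 1.32

The normalization condition is ∫|φ|² dx = 1 from 0 to ∞.
Carrying out the integral gives A² · a^3/4.
So A² = (a^3/4)^(−1).
Plugging in a = 1.32 yields A = 1.319.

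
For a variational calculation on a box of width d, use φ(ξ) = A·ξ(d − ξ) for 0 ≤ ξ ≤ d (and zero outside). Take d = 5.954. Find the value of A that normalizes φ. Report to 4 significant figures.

The normalization condition is ∫|φ|² dξ = 1 from 0 to d.
Expanding the polynomial and integrating term by term, with φ = A·ξ(d − ξ), the integral evaluates to A²·[d^5/30].
Hence A² = 1/[d^5/30].
Substituting d = 5.954 gives A² = 0.0040094, so A = 0.063320.

A ≈ 0.06332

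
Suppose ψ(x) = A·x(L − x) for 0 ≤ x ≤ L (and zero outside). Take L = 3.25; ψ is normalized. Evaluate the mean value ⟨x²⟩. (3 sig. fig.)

⟨x²⟩ = ∫ x^2 |ψ|² dx over the full domain.
The ratio of the moment integral to the normalization integral gives ⟨x²⟩ = 2·L^2/7.
With L = 3.25, ⟨x^2⟩ = 3.018.

⟨x^2⟩ ≈ 3.02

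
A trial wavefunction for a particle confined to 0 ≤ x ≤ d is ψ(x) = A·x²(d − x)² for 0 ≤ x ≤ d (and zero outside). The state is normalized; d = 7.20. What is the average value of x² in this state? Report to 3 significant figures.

⟨x^2⟩ ≈ 14.1

The expectation value is the |ψ|²-weighted average of x^2: ∫ x^2|ψ|² dx.
Expanding the polynomial and integrating term by term, the ratio of the moment integral to the normalization integral gives ⟨x²⟩ = 3·d^2/11.
Putting d = 7.20 gives 14.14.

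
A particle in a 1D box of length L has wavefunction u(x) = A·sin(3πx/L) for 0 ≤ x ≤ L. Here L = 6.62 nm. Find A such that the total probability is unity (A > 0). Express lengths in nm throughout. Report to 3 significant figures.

The normalization condition is ∫|u|² dx = 1 from 0 to L.
With ∫₀^L sin²(nπx/L) dx = L/2, with u = A·sin(3πx/L), the integral evaluates to A²·[L/2].
Hence A² = 1/[L/2].
Substituting L = 6.62 gives A² = 0.3021, so A = 0.5496.

A ≈ 0.550 nm^(-1/2)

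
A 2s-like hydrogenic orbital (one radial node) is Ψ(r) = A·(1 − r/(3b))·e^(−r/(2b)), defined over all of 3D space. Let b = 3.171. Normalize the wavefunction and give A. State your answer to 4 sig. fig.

Require ∫ |Ψ|² 4πr² dr = 1 over the whole domain.
In 3D with spherical symmetry the volume element is 4πr² dr.
Recall ∫₀^∞ r^m e^(−r/β) dr = m!·β^(m+1), carrying out the integral gives A² · 8·π·b^3/3.
Setting this equal to 1 gives A² = 1/(8·π·b^3/3).
Plugging in b = 3.171 yields A = 0.061185.

A ≈ 0.06119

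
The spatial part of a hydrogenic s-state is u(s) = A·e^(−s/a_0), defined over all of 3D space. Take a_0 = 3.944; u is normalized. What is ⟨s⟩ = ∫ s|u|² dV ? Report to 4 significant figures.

⟨s⟩ ≈ 5.916

⟨s⟩ = ∫ s |u|² 4πs² ds over the full domain.
Since the A² factors cancel between numerator and denominator, ⟨s⟩ = 3·a_0/2.
With a_0 = 3.944, ⟨s⟩ = 5.9160.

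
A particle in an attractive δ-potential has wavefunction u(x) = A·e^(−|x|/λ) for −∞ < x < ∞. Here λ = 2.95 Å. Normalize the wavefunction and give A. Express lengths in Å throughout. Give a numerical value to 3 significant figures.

Normalization requires ∫|u|² dx = 1, integrated from −∞ to ∞.
Recall ∫₀^∞ x^m e^(−x/β) dx = m!·β^(m+1), ∫|u|² dx = A²·(λ).
Setting this equal to 1 gives A² = 1/(λ).
Plugging in λ = 2.95 yields A = 0.5822.

A ≈ 0.582 Å^(-1/2)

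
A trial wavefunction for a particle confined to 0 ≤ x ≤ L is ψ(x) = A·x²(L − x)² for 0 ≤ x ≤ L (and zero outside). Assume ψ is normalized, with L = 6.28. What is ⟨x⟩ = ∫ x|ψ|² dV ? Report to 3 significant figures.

⟨x⟩ ≈ 3.14

⟨x⟩ = ∫ x |ψ|² dx over the full domain.
Expanding the polynomial and integrating term by term, since the A² factors cancel between numerator and denominator, ⟨x⟩ = L/2.
With L = 6.28, ⟨x⟩ = 3.140.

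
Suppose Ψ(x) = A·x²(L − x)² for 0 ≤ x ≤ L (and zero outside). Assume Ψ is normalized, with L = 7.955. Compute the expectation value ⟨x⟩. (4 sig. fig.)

⟨x⟩ ≈ 3.978

⟨x⟩ = ∫ x |Ψ|² dx over the full domain.
Expanding the polynomial and integrating term by term, the ratio of the moment integral to the normalization integral gives ⟨x⟩ = L/2.
With L = 7.955, ⟨x⟩ = 3.9775.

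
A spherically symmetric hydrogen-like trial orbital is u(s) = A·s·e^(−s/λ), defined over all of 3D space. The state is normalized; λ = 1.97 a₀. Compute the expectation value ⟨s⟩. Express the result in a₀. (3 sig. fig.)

⟨s⟩ ≈ 4.93 a₀

The expectation value is the |u|²-weighted average of s: ∫ s|u|² 4πs² ds.
The ratio of the moment integral to the normalization integral gives ⟨s⟩ = 5·λ/2.
With λ = 1.97, ⟨s⟩ = 4.925.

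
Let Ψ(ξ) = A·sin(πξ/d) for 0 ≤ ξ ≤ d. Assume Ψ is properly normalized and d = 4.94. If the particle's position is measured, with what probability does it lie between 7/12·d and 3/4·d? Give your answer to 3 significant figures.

|Ψ|² is the probability density, so P = ∫_{7/12·d}^{3/4·d} |Ψ|² dξ.
The normalization integral ∫|Ψ|²dξ over the whole domain equals d/2·A², and A² cancels in the ratio.
In terms of u = ξ/d (A² and the length scale cancel between numerator and denominator), P = [∫_{7/12}^{3/4} sin(π·u)^2 du] / [∫_{0}^{1} sin(π·u)^2 du].
Using ∫ sin(π·u)^2 du = u/2 - sin(2·π·u)/(4·π), the numerator is 1/(8·π) + 1/12 and the denominator is 1/2.
This works out to P = (3 + 2·π)/(12·π).

P ≈ 0.246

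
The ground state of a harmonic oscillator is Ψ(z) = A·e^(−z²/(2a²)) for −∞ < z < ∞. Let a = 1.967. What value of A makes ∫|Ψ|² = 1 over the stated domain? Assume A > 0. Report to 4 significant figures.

A ≈ 0.5356

Require ∫ |Ψ|² dz = 1 over the whole domain.
Differentiating ∫e^(−αz²) dz = √(π/α) under α to get the higher moments, carrying out the integral gives A² · √(π)·a.
With a = 1.967: A² = 0.28683 and A = 0.53556.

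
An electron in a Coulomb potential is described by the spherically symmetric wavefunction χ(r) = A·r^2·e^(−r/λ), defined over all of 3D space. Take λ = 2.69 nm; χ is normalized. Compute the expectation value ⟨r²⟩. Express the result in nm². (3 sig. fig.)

⟨r^2⟩ ≈ 101 nm^2

By definition ⟨r²⟩ = ∫ r^2 |χ(r)|² 4πr² dr.
Recall ∫₀^∞ r^m e^(−r/β) dr = m!·β^(m+1), since the A² factors cancel between numerator and denominator, ⟨r²⟩ = 14·λ^2.
With λ = 2.69, ⟨r^2⟩ = 101.3.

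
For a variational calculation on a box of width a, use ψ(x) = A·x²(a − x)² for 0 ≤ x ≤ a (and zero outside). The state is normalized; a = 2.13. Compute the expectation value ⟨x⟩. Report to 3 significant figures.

⟨x⟩ ≈ 1.07

⟨x⟩ = ∫ x |ψ|² dx over the full domain.
Since the A² factors cancel between numerator and denominator, ⟨x⟩ = a/2.
With a = 2.13, ⟨x⟩ = 1.065.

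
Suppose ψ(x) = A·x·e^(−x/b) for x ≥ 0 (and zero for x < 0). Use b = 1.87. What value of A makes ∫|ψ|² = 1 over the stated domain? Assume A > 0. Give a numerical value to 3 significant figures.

A ≈ 0.782

Normalization requires ∫|ψ|² dx = 1, integrated from 0 to ∞.
Recall ∫₀^∞ x^m e^(−x/β) dx = m!·β^(m+1), ∫|ψ|² dx = A²·(b^3/4).
Setting this equal to 1 gives A² = 1/(b^3/4).
Plugging in b = 1.87 yields A = 0.7821.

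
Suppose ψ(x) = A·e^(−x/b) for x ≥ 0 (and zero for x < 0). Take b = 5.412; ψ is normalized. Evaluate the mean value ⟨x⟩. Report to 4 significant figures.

By definition ⟨x⟩ = ∫ x |ψ(x)|² dx.
Evaluating both integrals, ⟨x⟩ = b/2.
With b = 5.412, ⟨x⟩ = 2.7060.

⟨x⟩ ≈ 2.706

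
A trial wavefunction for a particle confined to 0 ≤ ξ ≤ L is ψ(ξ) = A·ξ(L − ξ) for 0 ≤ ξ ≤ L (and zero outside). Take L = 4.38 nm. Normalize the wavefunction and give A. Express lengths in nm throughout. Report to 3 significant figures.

A ≈ 0.136 nm^(-5/2)

Require ∫ |ψ|² dξ = 1 over the whole domain.
With ψ = A·ξ(L − ξ), the integral evaluates to A²·[L^5/30].
Substituting L = 4.38 gives A² = 0.01861, so A = 0.1364.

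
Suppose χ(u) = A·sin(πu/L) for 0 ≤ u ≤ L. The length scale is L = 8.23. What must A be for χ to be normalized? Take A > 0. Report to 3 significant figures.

The normalization condition is ∫|χ|² du = 1 from 0 to L.
With ∫₀^L sin²(nπu/L) du = L/2, the integral (without the A² prefactor) comes out to L/2.
So A² = (L/2)^(−1).
With L = 8.23: A² = 0.2430 and A = 0.4930.

A ≈ 0.493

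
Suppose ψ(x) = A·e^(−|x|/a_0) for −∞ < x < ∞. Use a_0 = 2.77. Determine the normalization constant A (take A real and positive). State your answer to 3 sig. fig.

Require ∫ |ψ|² dx = 1 over the whole domain.
The integral (without the A² prefactor) comes out to a_0.
Setting this equal to 1 gives A² = 1/(a_0).
Plugging in a_0 = 2.77 yields A = 0.6008.

A ≈ 0.601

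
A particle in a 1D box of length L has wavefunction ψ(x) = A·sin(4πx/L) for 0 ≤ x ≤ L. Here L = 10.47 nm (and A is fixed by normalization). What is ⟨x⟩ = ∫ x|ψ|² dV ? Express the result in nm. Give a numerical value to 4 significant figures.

⟨x⟩ ≈ 5.235 nm

The expectation value is the |ψ|²-weighted average of x: ∫ x|ψ|² dx.
With ∫₀^L sin²(nπx/L) dx = L/2, the ratio of the moment integral to the normalization integral gives ⟨x⟩ = L/2.
Putting L = 10.47 gives 5.2350.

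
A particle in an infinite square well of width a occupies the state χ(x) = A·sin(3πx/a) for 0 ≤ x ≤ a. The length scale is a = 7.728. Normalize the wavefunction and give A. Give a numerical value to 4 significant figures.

A ≈ 0.5087

We need A² ∫|f|² dx = 1, taking the integral from 0 to a.
Using sin²θ = (1 − cos 2θ)/2, ∫|χ|² dx = A²·(a/2).
Setting this equal to 1 gives A² = 1/(a/2).
Substituting a = 7.728 gives A² = 0.25880, so A = 0.50872.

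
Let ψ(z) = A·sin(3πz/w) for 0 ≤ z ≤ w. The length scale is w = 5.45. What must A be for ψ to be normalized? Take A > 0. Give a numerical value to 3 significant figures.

The normalization condition is ∫|ψ|² dz = 1 from 0 to w.
With ∫₀^w sin²(nπz/w) dz = w/2, with ψ = A·sin(3πz/w), the integral evaluates to A²·[w/2].
Setting this equal to 1 gives A² = 1/(w/2).
Plugging in w = 5.45 yields A = 0.6058.

A ≈ 0.606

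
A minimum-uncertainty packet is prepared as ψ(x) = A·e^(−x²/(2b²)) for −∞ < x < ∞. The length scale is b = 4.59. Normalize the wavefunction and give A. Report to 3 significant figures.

The normalization condition is ∫|ψ|² dx = 1 from −∞ to ∞.
Using the Gaussian integral ∫_{−∞}^{∞} e^(−αx²) dx = √(π/α), ∫|ψ|² dx = A²·(√(π)·b).
Setting this equal to 1 gives A² = 1/(√(π)·b).
Plugging in b = 4.59 yields A = 0.3506.

A ≈ 0.351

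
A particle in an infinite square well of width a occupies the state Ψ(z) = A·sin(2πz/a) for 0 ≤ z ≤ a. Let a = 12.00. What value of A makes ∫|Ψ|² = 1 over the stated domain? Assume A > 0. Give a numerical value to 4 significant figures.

A ≈ 0.4082

Require ∫ |Ψ|² dz = 1 over the whole domain.
∫|Ψ|² dz = A²·(a/2).
Substituting a = 12.00 gives A² = 0.16667, so A = 0.40825.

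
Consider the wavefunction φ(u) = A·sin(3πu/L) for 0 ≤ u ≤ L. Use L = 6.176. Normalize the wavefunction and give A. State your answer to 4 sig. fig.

A ≈ 0.5691

The normalization condition is ∫|φ|² du = 1 from 0 to L.
With φ = A·sin(3πu/L), the integral evaluates to A²·[L/2].
Setting this equal to 1 gives A² = 1/(L/2).
With L = 6.176: A² = 0.32383 and A = 0.56906.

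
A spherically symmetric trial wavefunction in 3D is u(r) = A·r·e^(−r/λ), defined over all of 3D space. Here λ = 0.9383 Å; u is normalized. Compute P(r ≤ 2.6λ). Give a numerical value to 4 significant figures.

P ≈ 0.5939

With dV = 4πr²dr, the probability is ∫|u|² dV over r ≤ 2.6λ.
Normalization gives A² = 1/(3·π·λ^5).
Substituting t = r/λ, A², 4π and the length scale all cancel in the ratio: P = ∫_{0}^{2.6} t^4·e^(-2·t) dt / ∫_{0}^{∞} t^4·e^(-2·t) dt.
Using ∫ t^4·e^(-2·t) dt = -(t^4/2 + t^3 + 3·t^2/2 + 3·t/2 + 3/4)·e^(-2·t), the numerator is ≈ 0.445404 and the denominator is 3/4.
This evaluates to P = 0.59387.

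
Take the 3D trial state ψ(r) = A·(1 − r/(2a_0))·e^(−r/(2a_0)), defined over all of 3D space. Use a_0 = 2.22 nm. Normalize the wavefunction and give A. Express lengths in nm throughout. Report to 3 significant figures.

Require ∫ |ψ|² 4πr² dr = 1 over the whole domain.
In 3D with spherical symmetry the volume element is 4πr² dr.
The integral (without the A² prefactor) comes out to 8·π·a_0^3.
Hence A² = 1/[8·π·a_0^3].
With a_0 = 2.22: A² = 0.003637 and A = 0.06030.

A ≈ 0.0603 nm^(-3/2)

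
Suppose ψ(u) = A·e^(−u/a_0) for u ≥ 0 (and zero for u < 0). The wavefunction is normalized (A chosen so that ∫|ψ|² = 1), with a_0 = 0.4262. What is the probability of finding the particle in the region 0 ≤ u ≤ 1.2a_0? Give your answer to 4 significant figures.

P ≈ 0.9093

|ψ|² is the probability density, so P = ∫_{0}^{1.2a_0} |ψ|² du.
With A² fixed by ∫|ψ|² = 1, i.e. A² = (a_0/2)^(−1), substitute and integrate.
Substituting t = u/a_0, A² and the length scale cancel in the ratio: P = ∫_{0}^{1.2} e^(-2·t) dt / ∫_{0}^{∞} e^(-2·t) dt.
Using ∫ e^(-2·t) dt = -e^(-2·t)/2, the numerator is 1/2 - e^(-12/5)/2 and the denominator is 1/2.
Taking the ratio, P = 0.90928.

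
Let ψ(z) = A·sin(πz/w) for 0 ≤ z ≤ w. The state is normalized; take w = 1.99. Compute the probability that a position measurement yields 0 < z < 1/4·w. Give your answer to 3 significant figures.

P ≈ 0.0908

P = ∫_{0}^{1/4·w} |ψ(z)|² dz.
The normalization integral ∫|ψ|²dz over the whole domain equals w/2·A², and A² cancels in the ratio.
In terms of u = z/w (A² and the length scale cancel between numerator and denominator), P = [∫_{0}^{1/4} sin(π·u)^2 du] / [∫_{0}^{1} sin(π·u)^2 du].
Using ∫ sin(π·u)^2 du = u/2 - sin(2·π·u)/(4·π), the numerator is 1/8 - 1/(4·π) and the denominator is 1/2.
Taking the ratio, P = (-2 + π)/(4·π).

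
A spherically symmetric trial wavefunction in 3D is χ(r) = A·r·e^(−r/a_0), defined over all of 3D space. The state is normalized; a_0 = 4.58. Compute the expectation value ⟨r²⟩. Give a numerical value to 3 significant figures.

⟨r^2⟩ ≈ 157

The expectation value is the |χ|²-weighted average of r^2: ∫ r^2|χ|² 4πr² dr.
Using ∫₀^∞ rⁿ e^(−αr) dr = n!/αⁿ⁺¹, evaluating both integrals, ⟨r²⟩ = 15·a_0^2/2.
With a_0 = 4.58, ⟨r^2⟩ = 157.3.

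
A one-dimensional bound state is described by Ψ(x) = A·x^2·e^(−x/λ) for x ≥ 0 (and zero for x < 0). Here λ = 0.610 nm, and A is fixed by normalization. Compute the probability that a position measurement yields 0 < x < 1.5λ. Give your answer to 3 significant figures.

The probability is P = ∫ |Ψ|² dx over [0, 1.5λ].
With A² fixed by ∫|Ψ|² = 1, i.e. A² = (3·λ^5/4)^(−1), substitute and integrate.
Substituting u = x/λ, A² and the length scale cancel in the ratio: P = ∫_{0}^{1.5} u^4·e^(-2·u) du / ∫_{0}^{∞} u^4·e^(-2·u) du.
With ∫ u^4·e^(-2·u) du = -(u^4/2 + u^3 + 3·u^2/2 + 3·u/2 + 3/4)·e^(-2·u) + C, the region integral is 3/4 - 393·e^(-3)/32 and the full one is 3/4.
Taking the ratio, P = 0.1847.

P ≈ 0.185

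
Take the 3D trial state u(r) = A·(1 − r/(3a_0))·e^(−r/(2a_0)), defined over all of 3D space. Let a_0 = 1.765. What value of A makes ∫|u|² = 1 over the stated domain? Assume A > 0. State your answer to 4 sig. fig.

Require ∫ |u|² 4πr² dr = 1 over the whole domain.
The angular integral contributes 4π, leaving ∫₀^∞ r²|u|² dr.
Carrying out the integral gives A² · 8·π·a_0^3/3.
Substituting a_0 = 1.765 gives A² = 0.021709, so A = 0.14734.

A ≈ 0.1473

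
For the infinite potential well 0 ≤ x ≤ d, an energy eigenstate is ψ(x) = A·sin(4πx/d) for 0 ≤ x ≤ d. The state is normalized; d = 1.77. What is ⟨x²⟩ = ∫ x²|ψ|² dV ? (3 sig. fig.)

⟨x^2⟩ ≈ 1.03

By definition ⟨x²⟩ = ∫ x^2 |ψ(x)|² dx.
With ∫₀^d sin²(nπx/d) dx = d/2, evaluating both integrals, ⟨x²⟩ = -d^2/(32·π^2) + d^2/3.
With d = 1.77, ⟨x^2⟩ = 1.034.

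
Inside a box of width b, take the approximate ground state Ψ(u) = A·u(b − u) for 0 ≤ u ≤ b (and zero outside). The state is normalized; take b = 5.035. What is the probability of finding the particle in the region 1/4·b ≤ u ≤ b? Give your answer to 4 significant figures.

The probability is P = ∫ |Ψ|² du over [1/4·b, b].
The normalization integral ∫|Ψ|²du over the whole domain equals b^5/30·A², and A² cancels in the ratio.
Substituting t = u/b, A² and the length scale cancel in the ratio: P = ∫_{1/4}^{1} t^2·(1 - t)^2 dt / ∫_{0}^{1} t^2·(1 - t)^2 dt.
An antiderivative of t^2·(1 - t)^2 is t^3·(6·t^2 - 15·t + 10)/30; evaluating from 1/4 to 1 gives 153/5120, while the full integral is 1/30.
This works out to P = 459/512.

P ≈ 0.8965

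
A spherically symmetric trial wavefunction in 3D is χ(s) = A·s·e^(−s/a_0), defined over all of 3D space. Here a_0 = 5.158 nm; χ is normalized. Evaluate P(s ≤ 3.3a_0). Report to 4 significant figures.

P ≈ 0.7873

With dV = 4πs²ds, the probability is ∫|χ|² dV over s ≤ 3.3a_0.
The full normalization integral is A²·[3·π·a_0^5] = 1, fixing A².
In terms of u = s/a_0 (A², 4π and the length scale all cancel between numerator and denominator), P = [∫_{0}^{3.3} u^4·e^(-2·u) du] / [∫_{0}^{∞} u^4·e^(-2·u) du].
An antiderivative of u^4·e^(-2·u) is -(u^4/2 + u^3 + 3·u^2/2 + 3·u/2 + 3/4)·e^(-2·u); evaluating from 0 to 3.3 gives ≈ 0.590472, while the full integral is 3/4.
This evaluates to P = 0.78730.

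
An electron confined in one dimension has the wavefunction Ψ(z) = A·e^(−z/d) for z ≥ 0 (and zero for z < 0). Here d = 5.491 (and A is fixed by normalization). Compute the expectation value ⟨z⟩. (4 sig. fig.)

By definition ⟨z⟩ = ∫ z |Ψ(z)|² dz.
With ∫₀^∞ z^1 e^(−αz) dz = 1!/α^2, evaluating both integrals, ⟨z⟩ = d/2.
Putting d = 5.491 gives 2.7455.

⟨z⟩ ≈ 2.746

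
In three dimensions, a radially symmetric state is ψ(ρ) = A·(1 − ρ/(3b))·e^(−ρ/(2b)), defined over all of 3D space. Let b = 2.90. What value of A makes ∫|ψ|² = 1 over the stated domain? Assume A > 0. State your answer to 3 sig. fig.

Normalization requires ∫|ψ|² 4πρ² dρ = 1, integrated from 0 to ∞.
The angular integral contributes 4π, leaving ∫₀^∞ ρ²|ψ|² dρ.
With ψ = A·(1 − ρ/(3b))·e^(−ρ/(2b)), the integral evaluates to A²·[8·π·b^3/3].
Setting this equal to 1 gives A² = 1/(8·π·b^3/3).
Plugging in b = 2.90 yields A = 0.06996.

A ≈ 0.0700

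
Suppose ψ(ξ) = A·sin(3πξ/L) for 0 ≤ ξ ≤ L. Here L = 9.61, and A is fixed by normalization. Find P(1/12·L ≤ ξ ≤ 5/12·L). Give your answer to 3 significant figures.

P ≈ 0.333

|ψ|² is the probability density, so P = ∫_{1/12·L}^{5/12·L} |ψ|² dξ.
The normalization integral ∫|ψ|²dξ over the whole domain equals L/2·A², and A² cancels in the ratio.
In terms of u = ξ/L (A² and the length scale cancel between numerator and denominator), P = [∫_{1/12}^{5/12} sin(3·π·u)^2 du] / [∫_{0}^{1} sin(3·π·u)^2 du].
Using ∫ sin(3·π·u)^2 du = u/2 - sin(6·π·u)/(12·π), the numerator is 1/6 and the denominator is 1/2.
Taking the ratio, P = 1/3.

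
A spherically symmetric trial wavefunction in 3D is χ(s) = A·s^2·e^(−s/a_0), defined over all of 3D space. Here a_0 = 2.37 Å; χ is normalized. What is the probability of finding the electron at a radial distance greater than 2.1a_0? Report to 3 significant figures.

With dV = 4πs²ds, the probability is ∫|χ|² dV over s > 2.1a_0.
The full normalization integral is A²·[45·π·a_0^7/2] = 1, fixing A².
Substituting u = s/a_0, A², 4π and the length scale all cancel in the ratio: P = ∫_{2.1}^{∞} u^6·e^(-2·u) du / ∫_{0}^{∞} u^6·e^(-2·u) du.
Using ∫ u^6·e^(-2·u) du = -(4·u^6 + 12·u^5 + 30·u^4 + 60·u^3 + 90·u^2 + 90·u + 45)·e^(-2·u)/8, the numerator is ≈ 4.8795 and the denominator is 45/8.
This evaluates to P = 0.8675.

P ≈ 0.867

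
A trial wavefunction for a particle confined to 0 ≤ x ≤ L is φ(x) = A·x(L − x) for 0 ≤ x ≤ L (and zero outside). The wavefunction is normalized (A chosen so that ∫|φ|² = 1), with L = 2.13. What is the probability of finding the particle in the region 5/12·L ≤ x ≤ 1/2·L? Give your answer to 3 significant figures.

|φ|² is the probability density, so P = ∫_{5/12·L}^{1/2·L} |φ|² dx.
Since A² = 1/(L^5/30), this is the region integral divided by the full normalization integral.
In terms of u = x/L (A² and the length scale cancel between numerator and denominator), P = [∫_{5/12}^{1/2} u^2·(1 - u)^2 du] / [∫_{0}^{1} u^2·(1 - u)^2 du].
With ∫ u^2·(1 - u)^2 du = u^3·(6·u^2 - 15·u + 10)/30 + C, the region integral is ≈ 0.0051127 and the full one is 1/30.
The result is P = 0.1534.

P ≈ 0.153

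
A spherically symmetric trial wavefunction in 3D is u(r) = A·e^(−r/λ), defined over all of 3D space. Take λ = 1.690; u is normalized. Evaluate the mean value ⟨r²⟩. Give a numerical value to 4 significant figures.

The expectation value is the |u|²-weighted average of r^2: ∫ r^2|u|² 4πr² dr.
The ratio of the moment integral to the normalization integral gives ⟨r²⟩ = 3·λ^2.
With λ = 1.690, ⟨r^2⟩ = 8.5683.

⟨r^2⟩ ≈ 8.568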